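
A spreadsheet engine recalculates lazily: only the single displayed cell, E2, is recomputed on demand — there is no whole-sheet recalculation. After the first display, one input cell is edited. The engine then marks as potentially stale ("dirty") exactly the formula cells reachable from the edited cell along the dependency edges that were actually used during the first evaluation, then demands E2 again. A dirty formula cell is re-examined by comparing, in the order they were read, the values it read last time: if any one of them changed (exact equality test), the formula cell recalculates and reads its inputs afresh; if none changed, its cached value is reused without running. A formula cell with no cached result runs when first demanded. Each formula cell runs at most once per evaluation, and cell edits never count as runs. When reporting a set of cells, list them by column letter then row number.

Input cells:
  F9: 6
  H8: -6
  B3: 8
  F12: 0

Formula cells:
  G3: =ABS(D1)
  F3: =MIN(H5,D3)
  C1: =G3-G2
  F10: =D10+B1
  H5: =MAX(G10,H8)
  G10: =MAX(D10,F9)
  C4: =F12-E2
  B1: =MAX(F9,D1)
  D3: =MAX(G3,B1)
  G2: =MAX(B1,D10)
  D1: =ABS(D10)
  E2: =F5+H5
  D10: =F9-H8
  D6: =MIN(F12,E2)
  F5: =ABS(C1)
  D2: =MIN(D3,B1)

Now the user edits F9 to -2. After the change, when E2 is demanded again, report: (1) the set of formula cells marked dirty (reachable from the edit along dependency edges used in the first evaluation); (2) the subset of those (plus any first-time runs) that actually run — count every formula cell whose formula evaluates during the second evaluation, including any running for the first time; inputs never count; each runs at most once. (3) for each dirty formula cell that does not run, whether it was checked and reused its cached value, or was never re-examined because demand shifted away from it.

Marked dirty: B1, C1, D1, D10, E2, F5, G2, G3, G10, H5.
Formula cells that run: B1, C1, D1, D10, E2, G2, G3, G10, H5 — 9 in total.
Checked but reused from cache: F5.
Key observation: the cutoff stops propagation at F5 — its inputs' values are unchanged, so it reuses its cache.

First evaluation (everything demanded from the output):
  D10 = 6 - -6 = 12
  D1 = ABS(12) = 12
  B1 = MAX(6, 12) = 12
  G2 = MAX(12, 12) = 12
  G3 = ABS(12) = 12
  C1 = 12 - 12 = 0
  F5 = ABS(0) = 0
  G10 = MAX(12, 6) = 12
  H5 = MAX(12, -6) = 12
  E2 = 0 + 12 = 12

Propagation after the edit:
  D10: runs — F9 6->-2; result 4.
  D1: runs — D10 12->4; result 4.
  B1: runs — F9 6->-2; D1 12->4; result 4.
  G2: runs — B1 12->4; D10 12->4; result 4.
  G3: runs — D1 12->4; result 4.
  C1: runs — G3 12->4; G2 12->4; result 0 (same value as before).
  F5: checked — values it read are unchanged (C1 unchanged); reused cached 0 without running.
  G10: runs — D10 12->4; F9 6->-2; result 4.
  H5: runs — G10 12->4; result 4.
  E2: runs — H5 12->4; result 4.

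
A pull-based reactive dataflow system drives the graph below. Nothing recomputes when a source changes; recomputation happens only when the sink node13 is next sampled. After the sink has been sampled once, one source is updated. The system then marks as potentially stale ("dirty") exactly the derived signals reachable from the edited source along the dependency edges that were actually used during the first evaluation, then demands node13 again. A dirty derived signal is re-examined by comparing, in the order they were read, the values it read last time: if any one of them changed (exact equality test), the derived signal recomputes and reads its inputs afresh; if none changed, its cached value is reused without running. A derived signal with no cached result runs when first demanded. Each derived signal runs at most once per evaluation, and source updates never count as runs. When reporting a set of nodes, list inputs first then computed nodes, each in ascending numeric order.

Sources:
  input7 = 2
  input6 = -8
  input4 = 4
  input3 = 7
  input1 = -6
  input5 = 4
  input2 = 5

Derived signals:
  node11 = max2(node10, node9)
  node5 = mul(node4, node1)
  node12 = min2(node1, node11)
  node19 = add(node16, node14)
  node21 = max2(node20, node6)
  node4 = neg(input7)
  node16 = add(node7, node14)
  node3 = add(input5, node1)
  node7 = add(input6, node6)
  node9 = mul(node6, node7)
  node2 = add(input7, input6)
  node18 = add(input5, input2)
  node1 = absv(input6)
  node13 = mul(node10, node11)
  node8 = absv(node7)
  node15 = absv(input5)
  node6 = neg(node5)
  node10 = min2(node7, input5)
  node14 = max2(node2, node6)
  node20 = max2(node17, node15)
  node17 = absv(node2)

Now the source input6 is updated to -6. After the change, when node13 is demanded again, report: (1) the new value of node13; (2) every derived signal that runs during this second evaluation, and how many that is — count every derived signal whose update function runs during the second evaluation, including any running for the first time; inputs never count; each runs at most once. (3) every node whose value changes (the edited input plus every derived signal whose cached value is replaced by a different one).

New value of node13: 288.
Derived signals that run: node1, node5, node6, node7, node9, node10, node11, node13 — 8 in total.
Values that change: input6, node1, node5, node6, node7, node9, node11, node13.

First evaluation (everything demanded from the output):
  node1 = absv(-8) = 8
  node4 = neg(2) = -2
  node5 = mul(-2, 8) = -16
  node6 = neg(-16) = 16
  node7 = add(-8, 16) = 8
  node9 = mul(16, 8) = 128
  node10 = min2(8, 4) = 4
  node11 = max2(4, 128) = 128
  node13 = mul(4, 128) = 512

Propagation after the edit:
  node1: runs — input6 -8->-6; result 6.
  node5: runs — node1 8->6; result -12.
  node6: runs — node5 -16->-12; result 12.
  node7: runs — input6 -8->-6; node6 16->12; result 6.
  node9: runs — node6 16->12; node7 8->6; result 72.
  node10: runs — node7 8->6; result 4 (same value as before).
  node11: runs — node9 128->72; result 72.
  node13: runs — node11 128->72; result 288.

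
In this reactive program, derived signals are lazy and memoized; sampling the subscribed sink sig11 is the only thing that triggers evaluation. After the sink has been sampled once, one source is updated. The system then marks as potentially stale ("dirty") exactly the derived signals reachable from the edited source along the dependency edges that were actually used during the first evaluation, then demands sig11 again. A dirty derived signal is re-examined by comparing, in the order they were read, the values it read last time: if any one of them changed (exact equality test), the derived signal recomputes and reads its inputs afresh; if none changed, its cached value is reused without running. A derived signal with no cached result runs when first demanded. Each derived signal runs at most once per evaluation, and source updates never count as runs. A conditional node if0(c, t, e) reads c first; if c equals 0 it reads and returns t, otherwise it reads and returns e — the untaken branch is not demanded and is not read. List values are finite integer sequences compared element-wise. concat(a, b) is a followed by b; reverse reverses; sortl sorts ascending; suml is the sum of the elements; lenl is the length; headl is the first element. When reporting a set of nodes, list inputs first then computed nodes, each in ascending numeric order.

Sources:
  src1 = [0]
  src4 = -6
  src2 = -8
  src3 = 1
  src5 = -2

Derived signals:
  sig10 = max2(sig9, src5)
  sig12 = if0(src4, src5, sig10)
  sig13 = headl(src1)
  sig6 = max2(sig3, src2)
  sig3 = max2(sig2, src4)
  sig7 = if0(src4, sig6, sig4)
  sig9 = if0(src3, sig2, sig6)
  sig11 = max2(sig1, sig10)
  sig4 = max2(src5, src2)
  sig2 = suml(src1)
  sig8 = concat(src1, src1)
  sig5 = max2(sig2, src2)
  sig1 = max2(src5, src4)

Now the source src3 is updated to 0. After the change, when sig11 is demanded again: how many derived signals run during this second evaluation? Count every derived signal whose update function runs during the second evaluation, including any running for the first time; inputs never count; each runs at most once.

First demand of the output computes:
  sig1 = max2(-2, -6) = -2
  sig2 = suml([0]) = 0
  sig3 = max2(0, -6) = 0
  sig6 = max2(0, -8) = 0
  sig9 = if0(src3=1 -> else branch sig6) = 0
  sig10 = max2(0, -2) = 0
  sig11 = max2(-2, 0) = 0

After the edit, cleaning proceeds:
  sig9: a read changed (src3 1->0) — executes, giving 0 — identical to its old value.
  sig10: dirty, but its reads are unchanged (sig9 unchanged, src5 unchanged); cached 0 stands.
  sig11: dirty, but its reads are unchanged (sig1 unchanged, sig10 unchanged); cached 0 stands.

Note the absorption at sig9: it re-runs yet its value is the same, leaving the output's value untouched.

1 derived signals run: sig9.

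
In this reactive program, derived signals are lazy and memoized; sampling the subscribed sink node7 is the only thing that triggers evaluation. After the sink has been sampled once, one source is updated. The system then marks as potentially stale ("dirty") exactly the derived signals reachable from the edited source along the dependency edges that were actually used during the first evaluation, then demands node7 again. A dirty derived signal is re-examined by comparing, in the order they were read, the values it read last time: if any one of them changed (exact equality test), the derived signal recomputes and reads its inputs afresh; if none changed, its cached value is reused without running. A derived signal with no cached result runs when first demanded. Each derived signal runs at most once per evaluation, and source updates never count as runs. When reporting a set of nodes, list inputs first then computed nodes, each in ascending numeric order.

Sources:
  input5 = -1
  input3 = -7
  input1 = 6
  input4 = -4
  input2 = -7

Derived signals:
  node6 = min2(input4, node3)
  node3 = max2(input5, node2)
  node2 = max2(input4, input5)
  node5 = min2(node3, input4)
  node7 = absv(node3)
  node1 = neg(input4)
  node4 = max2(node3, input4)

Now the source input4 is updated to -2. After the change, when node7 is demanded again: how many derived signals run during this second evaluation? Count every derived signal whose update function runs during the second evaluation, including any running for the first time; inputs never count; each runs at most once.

First demand of the output computes:
  node2 = max2(-4, -1) = -1
  node3 = max2(-1, -1) = -1
  node7 = absv(-1) = 1

After the edit, cleaning proceeds:
  node2: a read changed (input4 -4->-2) — executes, giving -1 — identical to its old value.
  node3: dirty, but its reads are unchanged (input5 unchanged, node2 unchanged); cached -1 stands.
  node7: dirty, but its reads are unchanged (node3 unchanged); cached 1 stands.

Note the absorption at node2: it re-runs yet its value is the same, leaving the output's value untouched.

1 derived signals run: node2.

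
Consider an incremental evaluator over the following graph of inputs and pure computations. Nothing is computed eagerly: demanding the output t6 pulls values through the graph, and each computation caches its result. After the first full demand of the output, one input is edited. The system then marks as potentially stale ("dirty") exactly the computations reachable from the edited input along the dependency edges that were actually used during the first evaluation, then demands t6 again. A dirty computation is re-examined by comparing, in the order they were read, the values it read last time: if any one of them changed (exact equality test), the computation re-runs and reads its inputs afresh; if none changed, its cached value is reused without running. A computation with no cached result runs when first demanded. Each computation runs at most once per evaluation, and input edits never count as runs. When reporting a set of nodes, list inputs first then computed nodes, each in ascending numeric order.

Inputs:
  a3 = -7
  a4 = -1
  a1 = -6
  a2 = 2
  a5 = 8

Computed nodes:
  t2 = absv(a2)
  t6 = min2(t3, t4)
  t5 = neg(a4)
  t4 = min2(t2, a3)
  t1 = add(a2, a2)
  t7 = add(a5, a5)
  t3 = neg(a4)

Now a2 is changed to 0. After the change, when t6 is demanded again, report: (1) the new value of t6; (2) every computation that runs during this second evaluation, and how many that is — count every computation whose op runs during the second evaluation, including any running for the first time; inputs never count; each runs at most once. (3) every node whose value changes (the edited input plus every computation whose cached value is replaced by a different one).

t6 now evaluates to -7.
Run set: t2, t4 (2 run).
Changed values: a2, t2.
The important point: t4 recomputes to an identical value, and the output ends up unchanged.

Initial pass — values computed on the first demand:
  t2 = absv(2) = 2
  t3 = neg(-1) = 1
  t4 = min2(2, -7) = -7
  t6 = min2(1, -7) = -7

Second demand — change propagation:
  t2: re-runs because a2 2->0; new result 0.
  t4: re-runs because t2 2->0; new result -7 (unchanged).
  t6: re-examined; everything it read last time is the same (t3 unchanged, t4 unchanged) — cache -7 kept, no run.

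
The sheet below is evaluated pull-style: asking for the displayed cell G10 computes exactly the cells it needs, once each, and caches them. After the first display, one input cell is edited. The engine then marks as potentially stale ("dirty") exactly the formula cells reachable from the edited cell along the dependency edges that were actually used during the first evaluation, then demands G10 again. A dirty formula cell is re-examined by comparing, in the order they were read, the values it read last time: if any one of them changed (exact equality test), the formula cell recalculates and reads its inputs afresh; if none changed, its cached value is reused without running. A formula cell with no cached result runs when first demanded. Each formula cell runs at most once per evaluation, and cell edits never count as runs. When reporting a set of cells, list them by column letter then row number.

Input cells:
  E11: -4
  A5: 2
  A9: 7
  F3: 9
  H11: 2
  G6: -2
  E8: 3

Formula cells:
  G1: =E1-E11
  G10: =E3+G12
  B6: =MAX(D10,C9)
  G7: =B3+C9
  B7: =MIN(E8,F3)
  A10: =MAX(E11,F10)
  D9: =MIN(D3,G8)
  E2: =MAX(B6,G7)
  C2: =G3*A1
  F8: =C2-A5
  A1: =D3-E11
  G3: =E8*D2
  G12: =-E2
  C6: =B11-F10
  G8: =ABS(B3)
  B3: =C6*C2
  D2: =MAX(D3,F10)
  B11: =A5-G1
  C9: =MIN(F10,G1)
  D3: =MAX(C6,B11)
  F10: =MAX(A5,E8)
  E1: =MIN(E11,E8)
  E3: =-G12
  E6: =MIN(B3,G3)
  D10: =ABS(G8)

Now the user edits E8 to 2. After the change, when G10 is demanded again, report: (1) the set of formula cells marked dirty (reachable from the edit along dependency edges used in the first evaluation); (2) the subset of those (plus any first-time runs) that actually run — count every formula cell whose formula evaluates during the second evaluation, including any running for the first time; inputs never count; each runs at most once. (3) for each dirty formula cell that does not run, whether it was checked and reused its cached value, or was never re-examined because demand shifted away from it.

The edit dirties: A1, B3, B6, B11, C2, C6, C9, D2, D3, D10, E1, E2, E3, F10, G1, G3, G7, G8, G10, G12.
17 formula cells run: B3, B6, C2, C6, C9, D2, D3, D10, E1, E2, E3, F10, G3, G7, G8, G10, G12.
Cache hits after checking: A1, B11, G1.
Note where the cutoff bites: G1 is checked, finds nothing changed, and keeps its cache.

First demand of the output computes:
  E1 = MIN(-4, 3) = -4
  F10 = MAX(2, 3) = 3
  G1 = -4 - -4 = 0
  B11 = 2 - 0 = 2
  C6 = 2 - 3 = -1
  C9 = MIN(3, 0) = 0
  D3 = MAX(-1, 2) = 2
  A1 = 2 - -4 = 6
  D2 = MAX(2, 3) = 3
  G3 = 3 * 3 = 9
  C2 = 9 * 6 = 54
  B3 = -1 * 54 = -54
  G7 = -54 + 0 = -54
  G8 = ABS(-54) = 54
  D10 = ABS(54) = 54
  B6 = MAX(54, 0) = 54
  E2 = MAX(54, -54) = 54
  G12 = -(54) = -54
  E3 = -(-54) = 54
  G10 = 54 + -54 = 0

After the edit, cleaning proceeds:
  E1: a read changed (E8 3->2) — executes, giving -4 — identical to its old value.
  F10: a read changed (E8 3->2) — executes, giving 2.
  G1: dirty, but its reads are unchanged (E1 unchanged, E11 unchanged); cached 0 stands.
  B11: dirty, but its reads are unchanged (A5 unchanged, G1 unchanged); cached 2 stands.
  C6: a read changed (F10 3->2) — executes, giving 0.
  C9: a read changed (F10 3->2) — executes, giving 0 — identical to its old value.
  D3: a read changed (C6 -1->0) — executes, giving 2 — identical to its old value.
  A1: dirty, but its reads are unchanged (D3 unchanged, E11 unchanged); cached 6 stands.
  D2: a read changed (F10 3->2) — executes, giving 2.
  G3: a read changed (E8 3->2; D2 3->2) — executes, giving 4.
  C2: a read changed (G3 9->4) — executes, giving 24.
  B3: a read changed (C6 -1->0; C2 54->24) — executes, giving 0.
  G7: a read changed (B3 -54->0) — executes, giving 0.
  G8: a read changed (B3 -54->0) — executes, giving 0.
  D10: a read changed (G8 54->0) — executes, giving 0.
  B6: a read changed (D10 54->0) — executes, giving 0.
  E2: a read changed (B6 54->0; G7 -54->0) — executes, giving 0.
  G12: a read changed (E2 54->0) — executes, giving 0.
  E3: a read changed (G12 -54->0) — executes, giving 0.
  G10: a read changed (E3 54->0; G12 -54->0) — executes, giving 0 — identical to its old value.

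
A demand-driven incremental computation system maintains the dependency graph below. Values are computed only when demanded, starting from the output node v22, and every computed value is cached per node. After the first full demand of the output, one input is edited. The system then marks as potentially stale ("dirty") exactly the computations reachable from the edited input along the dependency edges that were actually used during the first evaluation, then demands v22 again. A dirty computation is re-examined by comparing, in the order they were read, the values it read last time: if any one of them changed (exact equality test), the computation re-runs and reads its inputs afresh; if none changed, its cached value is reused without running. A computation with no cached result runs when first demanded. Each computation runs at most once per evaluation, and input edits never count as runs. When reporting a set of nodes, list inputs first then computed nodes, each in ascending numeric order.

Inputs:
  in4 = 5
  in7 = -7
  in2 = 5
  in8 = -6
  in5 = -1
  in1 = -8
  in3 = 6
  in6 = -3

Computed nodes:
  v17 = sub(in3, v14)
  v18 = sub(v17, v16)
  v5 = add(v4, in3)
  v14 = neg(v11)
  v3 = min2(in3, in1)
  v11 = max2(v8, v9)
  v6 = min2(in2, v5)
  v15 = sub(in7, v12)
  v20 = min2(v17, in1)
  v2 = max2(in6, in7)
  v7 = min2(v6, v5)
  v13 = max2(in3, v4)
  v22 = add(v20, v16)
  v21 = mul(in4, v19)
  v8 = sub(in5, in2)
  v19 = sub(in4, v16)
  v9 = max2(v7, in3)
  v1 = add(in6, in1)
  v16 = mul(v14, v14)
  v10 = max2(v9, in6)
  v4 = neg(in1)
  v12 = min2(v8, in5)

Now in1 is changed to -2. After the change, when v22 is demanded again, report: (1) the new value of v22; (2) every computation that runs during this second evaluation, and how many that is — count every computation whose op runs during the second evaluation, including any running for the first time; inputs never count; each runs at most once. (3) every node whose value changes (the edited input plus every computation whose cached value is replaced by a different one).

First evaluation (everything demanded from the output):
  v4 = neg(-8) = 8
  v5 = add(8, 6) = 14
  v6 = min2(5, 14) = 5
  v7 = min2(5, 14) = 5
  v8 = sub(-1, 5) = -6
  v9 = max2(5, 6) = 6
  v11 = max2(-6, 6) = 6
  v14 = neg(6) = -6
  v16 = mul(-6, -6) = 36
  v17 = sub(6, -6) = 12
  v20 = min2(12, -8) = -8
  v22 = add(-8, 36) = 28

Propagation after the edit:
  v4: runs — in1 -8->-2; result 2.
  v5: runs — v4 8->2; result 8.
  v6: runs — v5 14->8; result 5 (same value as before).
  v7: runs — v5 14->8; result 5 (same value as before).
  v9: checked — values it read are unchanged (v7 unchanged, in3 unchanged); reused cached 6 without running.
  v11: checked — values it read are unchanged (v8 unchanged, v9 unchanged); reused cached 6 without running.
  v14: checked — values it read are unchanged (v11 unchanged); reused cached -6 without running.
  v16: checked — values it read are unchanged (v14 unchanged, v14 unchanged); reused cached 36 without running.
  v17: checked — values it read are unchanged (in3 unchanged, v14 unchanged); reused cached 12 without running.
  v20: runs — in1 -8->-2; result -2.
  v22: runs — v20 -8->-2; result 34.

Key observation: the cutoff stops propagation at v9 — its inputs' values are unchanged, so it reuses its cache.

New value of v22: 34.
Computations that run: v4, v5, v6, v7, v20, v22 — 6 in total.
Values that change: in1, v4, v5, v20, v22.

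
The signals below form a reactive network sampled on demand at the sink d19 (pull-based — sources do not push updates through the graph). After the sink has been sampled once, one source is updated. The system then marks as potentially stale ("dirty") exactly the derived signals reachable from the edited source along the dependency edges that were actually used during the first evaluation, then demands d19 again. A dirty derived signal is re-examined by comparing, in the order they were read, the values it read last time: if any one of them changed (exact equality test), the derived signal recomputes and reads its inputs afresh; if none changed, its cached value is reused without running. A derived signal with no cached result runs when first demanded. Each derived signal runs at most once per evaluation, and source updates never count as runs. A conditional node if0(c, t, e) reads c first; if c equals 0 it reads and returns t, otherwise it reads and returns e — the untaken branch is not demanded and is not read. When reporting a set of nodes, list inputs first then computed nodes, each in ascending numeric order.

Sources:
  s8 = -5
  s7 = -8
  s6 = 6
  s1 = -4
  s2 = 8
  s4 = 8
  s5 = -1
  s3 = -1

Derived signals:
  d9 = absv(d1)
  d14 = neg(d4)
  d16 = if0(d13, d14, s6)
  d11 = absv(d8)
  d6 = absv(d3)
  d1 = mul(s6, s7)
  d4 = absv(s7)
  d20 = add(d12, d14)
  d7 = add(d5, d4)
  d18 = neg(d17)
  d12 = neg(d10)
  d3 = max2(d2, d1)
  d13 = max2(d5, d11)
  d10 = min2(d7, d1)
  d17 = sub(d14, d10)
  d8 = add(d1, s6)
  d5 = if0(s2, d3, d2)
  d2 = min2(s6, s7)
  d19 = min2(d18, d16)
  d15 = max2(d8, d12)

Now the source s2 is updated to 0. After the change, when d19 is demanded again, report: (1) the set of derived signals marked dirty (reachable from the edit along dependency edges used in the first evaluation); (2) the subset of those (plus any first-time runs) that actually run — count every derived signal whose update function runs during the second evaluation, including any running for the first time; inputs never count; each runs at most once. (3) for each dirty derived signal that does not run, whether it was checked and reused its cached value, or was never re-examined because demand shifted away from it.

Initial pass — values computed on the first demand:
  d1 = mul(6, -8) = -48
  d2 = min2(6, -8) = -8
  d4 = absv(-8) = 8
  d5 = if0(s2=8 -> else branch d2) = -8
  d7 = add(-8, 8) = 0
  d8 = add(-48, 6) = -42
  d10 = min2(0, -48) = -48
  d11 = absv(-42) = 42
  d13 = max2(-8, 42) = 42
  d14 = neg(8) = -8
  d16 = if0(d13=42 -> else branch s6) = 6
  d17 = sub(-8, -48) = 40
  d18 = neg(40) = -40
  d19 = min2(-40, 6) = -40

Second demand — change propagation:
  d3: newly demanded (no cache) — executes and yields -8.
  d5: re-runs because s2 8->0; new result -8 (unchanged).
  d7: re-examined; everything it read last time is the same (d5 unchanged, d4 unchanged) — cache 0 kept, no run.
  d10: re-examined; everything it read last time is the same (d7 unchanged, d1 unchanged) — cache -48 kept, no run.
  d13: re-examined; everything it read last time is the same (d5 unchanged, d11 unchanged) — cache 42 kept, no run.
  d16: re-examined; everything it read last time is the same (d13 unchanged, s6 unchanged) — cache 6 kept, no run.
  d17: re-examined; everything it read last time is the same (d14 unchanged, d10 unchanged) — cache 40 kept, no run.
  d18: re-examined; everything it read last time is the same (d17 unchanged) — cache -40 kept, no run.
  d19: re-examined; everything it read last time is the same (d18 unchanged, d16 unchanged) — cache -40 kept, no run.

The important point: the flipped condition pulls in fresh nodes; d3 runs for the first time.

Dirty set: d5, d7, d10, d13, d16, d17, d18, d19.
Run set: d3, d5 (2 run).
Re-examined without running (cache reused): d7, d10, d13, d16, d17, d18, d19.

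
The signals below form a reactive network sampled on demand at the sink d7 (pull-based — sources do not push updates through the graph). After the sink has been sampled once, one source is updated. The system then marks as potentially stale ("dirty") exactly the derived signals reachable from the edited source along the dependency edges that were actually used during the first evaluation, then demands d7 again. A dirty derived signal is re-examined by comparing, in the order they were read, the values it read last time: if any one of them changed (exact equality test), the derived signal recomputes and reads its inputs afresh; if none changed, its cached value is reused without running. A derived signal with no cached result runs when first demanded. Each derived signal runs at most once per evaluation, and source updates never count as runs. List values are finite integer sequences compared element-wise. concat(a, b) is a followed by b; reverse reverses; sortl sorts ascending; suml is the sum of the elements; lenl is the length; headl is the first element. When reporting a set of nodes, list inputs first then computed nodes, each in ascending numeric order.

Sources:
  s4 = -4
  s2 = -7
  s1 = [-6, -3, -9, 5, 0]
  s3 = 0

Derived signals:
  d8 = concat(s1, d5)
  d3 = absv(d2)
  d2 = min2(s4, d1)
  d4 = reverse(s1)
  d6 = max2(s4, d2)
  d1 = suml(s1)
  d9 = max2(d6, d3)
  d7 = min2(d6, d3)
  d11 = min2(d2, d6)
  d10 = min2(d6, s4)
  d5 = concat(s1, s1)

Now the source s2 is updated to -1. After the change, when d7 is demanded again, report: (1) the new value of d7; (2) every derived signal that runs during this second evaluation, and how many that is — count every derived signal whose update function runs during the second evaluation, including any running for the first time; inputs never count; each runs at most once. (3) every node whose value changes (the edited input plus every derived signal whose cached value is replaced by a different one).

Initial pass — values computed on the first demand:
  d1 = suml([-6, -3, -9, 5, 0]) = -13
  d2 = min2(-4, -13) = -13
  d3 = absv(-13) = 13
  d6 = max2(-4, -13) = -4
  d7 = min2(-4, 13) = -4

Second demand — change propagation:
  no demanded computation ever read s2, so the edit dirties nothing and nothing runs.

The important point: nothing the output needs ever reads s2, so the edit is invisible to it.

d7 now evaluates to -4.
Run set: none (0 run).
Changed values: s2.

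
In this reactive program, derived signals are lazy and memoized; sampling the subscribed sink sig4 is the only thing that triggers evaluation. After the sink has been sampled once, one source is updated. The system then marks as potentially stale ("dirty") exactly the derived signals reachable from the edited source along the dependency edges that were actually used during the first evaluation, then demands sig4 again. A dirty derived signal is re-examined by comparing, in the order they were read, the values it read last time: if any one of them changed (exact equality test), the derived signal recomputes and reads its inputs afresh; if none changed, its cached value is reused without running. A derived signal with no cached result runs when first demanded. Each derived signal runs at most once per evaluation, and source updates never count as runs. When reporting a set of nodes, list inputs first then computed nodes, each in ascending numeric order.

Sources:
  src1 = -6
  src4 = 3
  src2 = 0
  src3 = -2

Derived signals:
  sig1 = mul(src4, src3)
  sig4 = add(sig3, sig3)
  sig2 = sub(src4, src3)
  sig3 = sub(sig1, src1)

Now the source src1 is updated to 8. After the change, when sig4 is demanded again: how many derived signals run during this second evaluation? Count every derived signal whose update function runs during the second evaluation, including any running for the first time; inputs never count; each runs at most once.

First demand of the output computes:
  sig1 = mul(3, -2) = -6
  sig3 = sub(-6, -6) = 0
  sig4 = add(0, 0) = 0

After the edit, cleaning proceeds:
  sig3: a read changed (src1 -6->8) — executes, giving -14.
  sig4: a read changed (sig3 0->-14; sig3 0->-14) — executes, giving -28.

2 derived signals run: sig3, sig4.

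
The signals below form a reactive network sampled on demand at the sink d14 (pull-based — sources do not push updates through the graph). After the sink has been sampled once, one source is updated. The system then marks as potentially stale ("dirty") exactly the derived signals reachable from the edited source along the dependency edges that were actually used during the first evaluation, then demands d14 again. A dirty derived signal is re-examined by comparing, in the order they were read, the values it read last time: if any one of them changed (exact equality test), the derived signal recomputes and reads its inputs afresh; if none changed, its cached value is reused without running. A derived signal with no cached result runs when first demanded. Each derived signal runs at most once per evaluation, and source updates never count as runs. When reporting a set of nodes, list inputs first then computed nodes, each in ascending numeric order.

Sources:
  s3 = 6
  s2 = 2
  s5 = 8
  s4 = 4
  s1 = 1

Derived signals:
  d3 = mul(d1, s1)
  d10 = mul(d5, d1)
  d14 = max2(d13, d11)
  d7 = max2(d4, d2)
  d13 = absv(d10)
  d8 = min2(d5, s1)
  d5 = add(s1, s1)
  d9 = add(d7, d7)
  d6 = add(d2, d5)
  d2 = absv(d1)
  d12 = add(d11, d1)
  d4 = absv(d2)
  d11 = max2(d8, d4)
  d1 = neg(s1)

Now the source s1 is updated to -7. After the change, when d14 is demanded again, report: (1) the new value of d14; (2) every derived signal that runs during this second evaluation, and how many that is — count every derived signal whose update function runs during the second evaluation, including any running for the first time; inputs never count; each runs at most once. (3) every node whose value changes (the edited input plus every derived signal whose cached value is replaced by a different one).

d14 now evaluates to 98.
Run set: d1, d2, d4, d5, d8, d10, d11, d13, d14 (9 run).
Changed values: s1, d1, d2, d4, d5, d8, d10, d11, d13, d14.

Initial pass — values computed on the first demand:
  d1 = neg(1) = -1
  d2 = absv(-1) = 1
  d4 = absv(1) = 1
  d5 = add(1, 1) = 2
  d8 = min2(2, 1) = 1
  d10 = mul(2, -1) = -2
  d11 = max2(1, 1) = 1
  d13 = absv(-2) = 2
  d14 = max2(2, 1) = 2

Second demand — change propagation:
  d1: re-runs because s1 1->-7; new result 7.
  d2: re-runs because d1 -1->7; new result 7.
  d4: re-runs because d2 1->7; new result 7.
  d5: re-runs because s1 1->-7; s1 1->-7; new result -14.
  d8: re-runs because d5 2->-14; s1 1->-7; new result -14.
  d10: re-runs because d5 2->-14; d1 -1->7; new result -98.
  d11: re-runs because d8 1->-14; d4 1->7; new result 7.
  d13: re-runs because d10 -2->-98; new result 98.
  d14: re-runs because d13 2->98; d11 1->7; new result 98.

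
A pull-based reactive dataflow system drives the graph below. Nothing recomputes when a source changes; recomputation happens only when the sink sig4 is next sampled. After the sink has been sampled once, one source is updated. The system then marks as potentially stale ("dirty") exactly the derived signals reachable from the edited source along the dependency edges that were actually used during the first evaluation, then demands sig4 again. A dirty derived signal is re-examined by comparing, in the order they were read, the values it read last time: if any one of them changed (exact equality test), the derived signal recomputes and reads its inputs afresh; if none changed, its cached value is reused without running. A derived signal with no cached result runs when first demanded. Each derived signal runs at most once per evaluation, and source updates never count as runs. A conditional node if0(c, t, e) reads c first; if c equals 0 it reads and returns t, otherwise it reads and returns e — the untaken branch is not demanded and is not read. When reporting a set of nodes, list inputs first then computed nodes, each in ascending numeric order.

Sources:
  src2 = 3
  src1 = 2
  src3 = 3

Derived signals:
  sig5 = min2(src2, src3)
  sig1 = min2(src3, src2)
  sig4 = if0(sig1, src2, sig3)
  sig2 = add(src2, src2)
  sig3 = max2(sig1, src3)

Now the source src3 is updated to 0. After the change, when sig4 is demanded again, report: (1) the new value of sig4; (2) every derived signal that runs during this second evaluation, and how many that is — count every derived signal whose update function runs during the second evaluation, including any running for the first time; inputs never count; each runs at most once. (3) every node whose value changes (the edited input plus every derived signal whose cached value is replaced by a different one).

New value of sig4: 3.
Derived signals that run: sig1, sig4 — 2 in total.
Values that change: src3, sig1.
Key observation: a condition flipped, so demand moved to the other branch — sig3 is never re-examined.

First evaluation (everything demanded from the output):
  sig1 = min2(3, 3) = 3
  sig3 = max2(3, 3) = 3
  sig4 = if0(sig1=3 -> else branch sig3) = 3

Propagation after the edit:
  sig1: runs — src3 3->0; result 0.
  sig3: marked dirty but never re-examined — demand shifted away from it.
  sig4: runs — sig1 3->0; result 3 (same value as before).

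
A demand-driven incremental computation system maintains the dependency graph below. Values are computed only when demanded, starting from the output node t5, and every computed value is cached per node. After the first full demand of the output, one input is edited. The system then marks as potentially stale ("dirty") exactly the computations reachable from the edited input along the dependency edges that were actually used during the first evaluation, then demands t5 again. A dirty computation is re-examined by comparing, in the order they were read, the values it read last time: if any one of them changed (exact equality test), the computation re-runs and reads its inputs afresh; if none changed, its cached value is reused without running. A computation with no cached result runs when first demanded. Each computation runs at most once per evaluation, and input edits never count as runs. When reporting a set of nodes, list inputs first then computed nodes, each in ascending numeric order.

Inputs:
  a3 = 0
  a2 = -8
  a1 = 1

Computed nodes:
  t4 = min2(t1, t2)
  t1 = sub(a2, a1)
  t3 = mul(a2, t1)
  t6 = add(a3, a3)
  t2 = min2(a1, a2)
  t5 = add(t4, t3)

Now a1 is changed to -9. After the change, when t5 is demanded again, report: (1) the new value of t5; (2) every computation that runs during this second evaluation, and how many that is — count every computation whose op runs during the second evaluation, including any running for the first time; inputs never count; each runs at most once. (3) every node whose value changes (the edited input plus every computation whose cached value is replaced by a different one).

First evaluation (everything demanded from the output):
  t1 = sub(-8, 1) = -9
  t2 = min2(1, -8) = -8
  t3 = mul(-8, -9) = 72
  t4 = min2(-9, -8) = -9
  t5 = add(-9, 72) = 63

Propagation after the edit:
  t1: runs — a1 1->-9; result 1.
  t2: runs — a1 1->-9; result -9.
  t3: runs — t1 -9->1; result -8.
  t4: runs — t1 -9->1; t2 -8->-9; result -9 (same value as before).
  t5: runs — t3 72->-8; result -17.

New value of t5: -17.
Computations that run: t1, t2, t3, t4, t5 — 5 in total.
Values that change: a1, t1, t2, t3, t5.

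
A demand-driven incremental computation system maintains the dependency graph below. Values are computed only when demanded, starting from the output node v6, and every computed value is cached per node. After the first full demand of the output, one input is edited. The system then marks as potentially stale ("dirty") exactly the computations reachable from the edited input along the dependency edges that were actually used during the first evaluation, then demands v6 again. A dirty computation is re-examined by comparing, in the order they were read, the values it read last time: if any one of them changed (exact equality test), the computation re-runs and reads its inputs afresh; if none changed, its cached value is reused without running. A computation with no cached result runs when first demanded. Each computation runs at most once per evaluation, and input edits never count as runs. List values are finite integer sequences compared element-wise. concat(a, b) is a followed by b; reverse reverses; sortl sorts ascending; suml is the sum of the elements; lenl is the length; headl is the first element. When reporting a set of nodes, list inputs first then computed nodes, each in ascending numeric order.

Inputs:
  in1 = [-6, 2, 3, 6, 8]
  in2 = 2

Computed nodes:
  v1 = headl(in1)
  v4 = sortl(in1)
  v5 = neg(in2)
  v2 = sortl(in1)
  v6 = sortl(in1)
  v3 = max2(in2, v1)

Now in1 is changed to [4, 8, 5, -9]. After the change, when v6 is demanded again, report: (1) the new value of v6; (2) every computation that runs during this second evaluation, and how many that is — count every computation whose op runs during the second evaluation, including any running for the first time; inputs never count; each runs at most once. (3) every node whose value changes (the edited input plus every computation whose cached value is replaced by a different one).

New value of v6: [-9, 4, 5, 8].
Computations that run: v6 — 1 in total.
Values that change: in1, v6.

First evaluation (everything demanded from the output):
  v6 = sortl([-6, 2, 3, 6, 8]) = [-6, 2, 3, 6, 8]

Propagation after the edit:
  v6: runs — in1 [-6, 2, 3, 6, 8]->[4, 8, 5, -9]; result [-9, 4, 5, 8].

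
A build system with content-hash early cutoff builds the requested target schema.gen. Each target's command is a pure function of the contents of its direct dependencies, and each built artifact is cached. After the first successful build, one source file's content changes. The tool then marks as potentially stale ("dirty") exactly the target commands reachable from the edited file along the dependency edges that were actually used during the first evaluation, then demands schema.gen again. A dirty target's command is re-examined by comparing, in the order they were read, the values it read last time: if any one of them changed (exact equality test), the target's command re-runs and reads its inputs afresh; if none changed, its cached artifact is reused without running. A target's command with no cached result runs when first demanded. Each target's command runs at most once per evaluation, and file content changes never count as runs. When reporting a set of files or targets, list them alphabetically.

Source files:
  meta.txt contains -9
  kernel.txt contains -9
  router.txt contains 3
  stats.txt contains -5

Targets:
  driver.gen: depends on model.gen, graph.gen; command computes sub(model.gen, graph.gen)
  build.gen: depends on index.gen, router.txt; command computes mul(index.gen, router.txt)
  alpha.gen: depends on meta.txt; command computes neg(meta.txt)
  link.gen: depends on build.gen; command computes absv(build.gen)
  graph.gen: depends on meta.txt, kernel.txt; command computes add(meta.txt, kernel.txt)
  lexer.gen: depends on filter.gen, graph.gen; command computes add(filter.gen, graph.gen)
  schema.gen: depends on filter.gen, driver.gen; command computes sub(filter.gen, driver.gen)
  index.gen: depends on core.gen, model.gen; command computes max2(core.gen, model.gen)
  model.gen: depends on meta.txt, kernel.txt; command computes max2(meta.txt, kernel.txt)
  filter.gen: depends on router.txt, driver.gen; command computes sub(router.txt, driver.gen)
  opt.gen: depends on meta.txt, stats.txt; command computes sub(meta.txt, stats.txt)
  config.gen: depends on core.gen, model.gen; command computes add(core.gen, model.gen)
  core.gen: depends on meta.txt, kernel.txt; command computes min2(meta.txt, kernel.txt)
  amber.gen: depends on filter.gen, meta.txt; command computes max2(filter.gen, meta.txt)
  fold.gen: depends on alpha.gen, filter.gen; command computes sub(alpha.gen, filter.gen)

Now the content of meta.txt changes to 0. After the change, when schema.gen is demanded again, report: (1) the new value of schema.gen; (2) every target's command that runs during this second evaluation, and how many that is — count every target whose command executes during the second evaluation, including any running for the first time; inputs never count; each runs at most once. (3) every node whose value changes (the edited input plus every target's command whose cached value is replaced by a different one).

New value of schema.gen: -15.
Target commands that run: driver.gen, graph.gen, model.gen — 3 in total.
Values that change: graph.gen, meta.txt, model.gen.
Key observation: the change is absorbed at driver.gen — it re-runs but produces the same value, and the output's value is unchanged.

First evaluation (everything demanded from the output):
  graph.gen = add(-9, -9) = -18
  model.gen = max2(-9, -9) = -9
  driver.gen = sub(-9, -18) = 9
  filter.gen = sub(3, 9) = -6
  schema.gen = sub(-6, 9) = -15

Propagation after the edit:
  graph.gen: runs — meta.txt -9->0; result -9.
  model.gen: runs — meta.txt -9->0; result 0.
  driver.gen: runs — model.gen -9->0; graph.gen -18->-9; result 9 (same value as before).
  filter.gen: checked — values it read are unchanged (router.txt unchanged, driver.gen unchanged); reused cached -6 without running.
  schema.gen: checked — values it read are unchanged (filter.gen unchanged, driver.gen unchanged); reused cached -15 without running.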